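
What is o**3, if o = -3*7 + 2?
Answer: -6859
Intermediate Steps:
o = -19 (o = -21 + 2 = -19)
o**3 = (-19)**3 = -6859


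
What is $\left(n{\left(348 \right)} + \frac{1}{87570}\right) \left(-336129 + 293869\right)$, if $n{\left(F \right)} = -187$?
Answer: $\frac{69203239114}{8757} \approx 7.9026 \cdot 10^{6}$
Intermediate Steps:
$\left(n{\left(348 \right)} + \frac{1}{87570}\right) \left(-336129 + 293869\right) = \left(-187 + \frac{1}{87570}\right) \left(-336129 + 293869\right) = \left(-187 + \frac{1}{87570}\right) \left(-42260\right) = \left(- \frac{16375589}{87570}\right) \left(-42260\right) = \frac{69203239114}{8757}$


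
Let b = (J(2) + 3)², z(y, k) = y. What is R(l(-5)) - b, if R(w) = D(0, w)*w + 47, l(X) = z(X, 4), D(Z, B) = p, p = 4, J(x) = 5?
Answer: -37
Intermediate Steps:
b = 64 (b = (5 + 3)² = 8² = 64)
D(Z, B) = 4
l(X) = X
R(w) = 47 + 4*w (R(w) = 4*w + 47 = 47 + 4*w)
R(l(-5)) - b = (47 + 4*(-5)) - 1*64 = (47 - 20) - 64 = 27 - 64 = -37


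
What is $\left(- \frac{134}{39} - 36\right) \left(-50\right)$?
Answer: $\frac{76900}{39} \approx 1971.8$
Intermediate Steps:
$\left(- \frac{134}{39} - 36\right) \left(-50\right) = \left(- \frac{1538}{39}\right) \left(-50\right) = \frac{76900}{39}$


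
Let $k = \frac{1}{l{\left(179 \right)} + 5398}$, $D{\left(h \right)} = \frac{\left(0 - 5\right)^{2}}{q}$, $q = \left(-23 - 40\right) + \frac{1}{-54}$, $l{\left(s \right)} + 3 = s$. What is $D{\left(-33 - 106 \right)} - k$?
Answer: $- \frac{7528303}{18968322} \approx -0.39689$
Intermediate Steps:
$l{\left(s \right)} = -3 + s$
$q = - \frac{3403}{54}$ ($q = -63 - \frac{1}{54} = - \frac{3403}{54} \approx -63.018$)
$D{\left(h \right)} = - \frac{1350}{3403}$ ($D{\left(h \right)} = \frac{\left(0 - 5\right)^{2}}{- \frac{3403}{54}} = \left(-5\right)^{2} \left(- \frac{54}{3403}\right) = 25 \left(- \frac{54}{3403}\right) = - \frac{1350}{3403}$)
$k = \frac{1}{5574}$ ($k = \frac{1}{\left(-3 + 179\right) + 5398} = \frac{1}{176 + 5398} = \frac{1}{5574} \approx 0.0001794$)
$D{\left(-33 - 106 \right)} - k = - \frac{1350}{3403} - \frac{1}{5574} = - \frac{7528303}{18968322}$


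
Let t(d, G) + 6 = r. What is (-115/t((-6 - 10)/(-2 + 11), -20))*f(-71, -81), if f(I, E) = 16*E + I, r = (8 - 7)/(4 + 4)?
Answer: -1257640/47 ≈ -26758.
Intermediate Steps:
r = ⅛ (r = 1/8 = 1*(⅛) = ⅛ ≈ 0.12500)
t(d, G) = -47/8 (t(d, G) = -6 + ⅛ = -47/8)
f(I, E) = I + 16*E
(-115/t((-6 - 10)/(-2 + 11), -20))*f(-71, -81) = (-115/(-47/8))*(-71 + 16*(-81)) = (-115*(-8/47))*(-71 - 1296) = (920/47)*(-1367) = -1257640/47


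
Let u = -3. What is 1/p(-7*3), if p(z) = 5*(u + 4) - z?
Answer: 1/26 ≈ 0.038462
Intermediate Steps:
p(z) = 5 - z (p(z) = 5*(-3 + 4) - z = 5*1 - z = 5 - z)
1/p(-7*3) = 1/(5 - (-7)*3) = 1/(5 - 1*(-21)) = 1/(5 + 21) = 1/26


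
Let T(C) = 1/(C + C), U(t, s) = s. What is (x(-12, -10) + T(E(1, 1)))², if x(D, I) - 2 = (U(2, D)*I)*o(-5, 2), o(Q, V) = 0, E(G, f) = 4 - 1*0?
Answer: 289/64 ≈ 4.5156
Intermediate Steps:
E(G, f) = 4 (E(G, f) = 4 + 0 = 4)
x(D, I) = 2 (x(D, I) = 2 + (D*I)*0 = 2 + 0 = 2)
T(C) = 1/(2*C)
(x(-12, -10) + T(E(1, 1)))² = (2 + (½)/4)² = (2 + (½)*(¼))² = (2 + ⅛)² = (17/8)² = 289/64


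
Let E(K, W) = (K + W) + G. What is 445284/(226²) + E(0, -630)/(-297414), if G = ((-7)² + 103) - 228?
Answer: 16558719404/1898839683 ≈ 8.7204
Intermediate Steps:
G = -76 (G = (49 + 103) - 228 = 152 - 228 = -76)
E(K, W) = -76 + K + W (E(K, W) = (K + W) - 76 = -76 + K + W)
445284/(226²) + E(0, -630)/(-297414) = 445284/(226²) + (-76 + 0 - 630)/(-297414) = 445284/51076 - 706*(-1/297414) = 445284*(1/51076) + 353/148707 = 111321/12769 + 353/148707 = 16558719404/1898839683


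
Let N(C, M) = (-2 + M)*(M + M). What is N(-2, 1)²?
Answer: 4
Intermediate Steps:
N(C, M) = 2*M*(-2 + M) (N(C, M) = (-2 + M)*(2*M) = 2*M*(-2 + M))
N(-2, 1)² = (2*1*(-2 + 1))² = (2*1*(-1))² = (-2)² = 4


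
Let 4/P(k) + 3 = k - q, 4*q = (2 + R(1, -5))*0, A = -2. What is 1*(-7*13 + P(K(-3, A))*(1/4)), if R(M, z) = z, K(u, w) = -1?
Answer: -365/4 ≈ -91.250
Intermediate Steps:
q = 0 (q = ((2 - 5)*0)/4 = (-3*0)/4 = (¼)*0 = 0)
P(k) = 4/(-3 + k) (P(k) = 4/(-3 + (k - 1*0)) = 4/(-3 + (k + 0)) = 4/(-3 + k))
1*(-7*13 + P(K(-3, A))*(1/4)) = 1*(-7*13 + (4/(-3 - 1))*(1/4)) = 1*(-91 + (4/(-4))*(1*(¼))) = 1*(-91 + (4*(-¼))*(¼)) = 1*(-91 - 1*¼) = 1*(-91 - ¼) = 1*(-365/4) = -365/4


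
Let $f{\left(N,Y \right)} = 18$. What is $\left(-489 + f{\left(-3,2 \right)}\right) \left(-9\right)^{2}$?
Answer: $-38151$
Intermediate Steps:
$\left(-489 + f{\left(-3,2 \right)}\right) \left(-9\right)^{2} = \left(-489 + 18\right) \left(-9\right)^{2} = \left(-471\right) 81 = -38151$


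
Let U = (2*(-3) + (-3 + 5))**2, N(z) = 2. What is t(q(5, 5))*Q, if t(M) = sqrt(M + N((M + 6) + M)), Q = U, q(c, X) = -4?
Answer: 16*I*sqrt(2) ≈ 22.627*I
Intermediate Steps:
U = 16 (U = (-6 + 2)**2 = (-4)**2 = 16)
Q = 16
t(M) = sqrt(2 + M) (t(M) = sqrt(M + 2) = sqrt(2 + M))
t(q(5, 5))*Q = sqrt(2 - 4)*16 = sqrt(-2)*16 = (I*sqrt(2))*16 = 16*I*sqrt(2)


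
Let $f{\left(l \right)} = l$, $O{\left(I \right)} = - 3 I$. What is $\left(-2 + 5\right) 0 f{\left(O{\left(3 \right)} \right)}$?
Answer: $0$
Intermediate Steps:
$\left(-2 + 5\right) 0 f{\left(O{\left(3 \right)} \right)} = \left(-2 + 5\right) 0 \left(\left(-3\right) 3\right) = 3 \cdot 0 \left(-9\right) = 0 \left(-9\right) = 0$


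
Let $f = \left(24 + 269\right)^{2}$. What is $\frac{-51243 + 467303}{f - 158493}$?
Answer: $- \frac{104015}{18161} \approx -5.7274$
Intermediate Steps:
$f = 85849$ ($f = 293^{2} = 85849$)
$\frac{-51243 + 467303}{f - 158493} = \frac{-51243 + 467303}{85849 - 158493} = \frac{416060}{-72644} = 416060 \left(- \frac{1}{72644}\right) = - \frac{104015}{18161}$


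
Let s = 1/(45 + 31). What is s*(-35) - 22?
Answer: -1707/76 ≈ -22.461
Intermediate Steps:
s = 1/76 ≈ 0.013158
s*(-35) - 22 = (1/76)*(-35) - 22 = -35/76 - 22 = -1707/76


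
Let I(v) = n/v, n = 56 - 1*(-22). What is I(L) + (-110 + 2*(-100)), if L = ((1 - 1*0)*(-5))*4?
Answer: -3139/10 ≈ -313.90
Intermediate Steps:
n = 78 (n = 56 + 22 = 78)
L = -20 (L = ((1 + 0)*(-5))*4 = (1*(-5))*4 = -5*4 = -20)
I(v) = 78/v
I(L) + (-110 + 2*(-100)) = 78/(-20) + (-110 + 2*(-100)) = 78*(-1/20) + (-110 - 200) = -39/10 - 310 = -3139/10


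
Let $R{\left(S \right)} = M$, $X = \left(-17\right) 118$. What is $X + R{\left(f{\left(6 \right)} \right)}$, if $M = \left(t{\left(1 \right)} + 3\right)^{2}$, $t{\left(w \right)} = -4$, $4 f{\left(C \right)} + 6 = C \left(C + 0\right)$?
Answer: $-2005$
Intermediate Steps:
$f{\left(C \right)} = - \frac{3}{2} + \frac{C^{2}}{4}$ ($f{\left(C \right)} = - \frac{3}{2} + \frac{C \left(C + 0\right)}{4} = - \frac{3}{2} + \frac{C C}{4} = - \frac{3}{2} + \frac{C^{2}}{4}$)
$X = -2006$
$M = 1$ ($M = \left(-4 + 3\right)^{2} = \left(-1\right)^{2} = 1$)
$R{\left(S \right)} = 1$
$X + R{\left(f{\left(6 \right)} \right)} = -2006 + 1 = -2005$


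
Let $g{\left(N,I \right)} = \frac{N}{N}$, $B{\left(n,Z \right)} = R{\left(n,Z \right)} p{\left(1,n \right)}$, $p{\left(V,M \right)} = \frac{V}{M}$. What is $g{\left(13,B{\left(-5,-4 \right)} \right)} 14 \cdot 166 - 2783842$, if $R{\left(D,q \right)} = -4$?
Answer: $-2781518$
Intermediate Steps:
$B{\left(n,Z \right)} = - \frac{4}{n}$ ($B{\left(n,Z \right)} = - 4 \cdot 1 \frac{1}{n} = - \frac{4}{n}$)
$g{\left(N,I \right)} = 1$
$g{\left(13,B{\left(-5,-4 \right)} \right)} 14 \cdot 166 - 2783842 = 1 \cdot 14 \cdot 166 - 2783842 = 14 \cdot 166 - 2783842 = 2324 - 2783842 = -2781518$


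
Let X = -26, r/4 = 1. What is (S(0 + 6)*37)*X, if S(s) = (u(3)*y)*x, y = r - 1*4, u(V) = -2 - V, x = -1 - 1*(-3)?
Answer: 0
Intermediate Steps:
r = 4 (r = 4*1 = 4)
x = 2 (x = -1 + 3 = 2)
y = 0 (y = 4 - 1*4 = 4 - 4 = 0)
S(s) = 0 (S(s) = ((-2 - 1*3)*0)*2 = ((-2 - 3)*0)*2 = -5*0*2 = 0*2 = 0)
(S(0 + 6)*37)*X = (0*37)*(-26) = 0*(-26) = 0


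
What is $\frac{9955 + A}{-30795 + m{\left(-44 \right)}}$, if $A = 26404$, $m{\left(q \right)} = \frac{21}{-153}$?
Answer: $- \frac{1854309}{1570552} \approx -1.1807$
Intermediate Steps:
$m{\left(q \right)} = - \frac{7}{51}$ ($m{\left(q \right)} = 21 \left(- \frac{1}{153}\right) = - \frac{7}{51}$)
$\frac{9955 + A}{-30795 + m{\left(-44 \right)}} = \frac{9955 + 26404}{-30795 - \frac{7}{51}} = \frac{36359}{- \frac{1570552}{51}} = 36359 \left(- \frac{51}{1570552}\right) = - \frac{1854309}{1570552}$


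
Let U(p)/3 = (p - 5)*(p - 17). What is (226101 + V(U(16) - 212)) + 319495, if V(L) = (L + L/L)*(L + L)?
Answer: 665156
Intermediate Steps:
U(p) = 3*(-17 + p)*(-5 + p) (U(p) = 3*((p - 5)*(p - 17)) = 3*((-5 + p)*(-17 + p)) = 3*((-17 + p)*(-5 + p)) = 3*(-17 + p)*(-5 + p))
V(L) = 2*L*(1 + L) (V(L) = (L + 1)*(2*L) = (1 + L)*(2*L) = 2*L*(1 + L))
(226101 + V(U(16) - 212)) + 319495 = (226101 + 2*((255 - 66*16 + 3*16²) - 212)*(1 + ((255 - 66*16 + 3*16²) - 212))) + 319495 = (226101 + 2*((255 - 1056 + 3*256) - 212)*(1 + ((255 - 1056 + 3*256) - 212))) + 319495 = (226101 + 2*((255 - 1056 + 768) - 212)*(1 + ((255 - 1056 + 768) - 212))) + 319495 = (226101 + 2*(-33 - 212)*(1 + (-33 - 212))) + 319495 = (226101 + 2*(-245)*(1 - 245)) + 319495 = (226101 + 2*(-245)*(-244)) + 319495 = (226101 + 119560) + 319495 = 345661 + 319495 = 665156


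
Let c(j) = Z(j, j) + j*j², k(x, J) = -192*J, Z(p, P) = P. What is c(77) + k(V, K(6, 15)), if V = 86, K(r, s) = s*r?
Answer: 439330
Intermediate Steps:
K(r, s) = r*s
c(j) = j + j³ (c(j) = j + j*j² = j + j³)
c(77) + k(V, K(6, 15)) = (77 + 77³) - 1152*15 = (77 + 456533) - 192*90 = 456610 - 17280 = 439330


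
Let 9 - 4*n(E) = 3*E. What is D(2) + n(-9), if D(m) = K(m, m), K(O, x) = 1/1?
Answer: 10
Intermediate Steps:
K(O, x) = 1
n(E) = 9/4 - 3*E/4
D(m) = 1
D(2) + n(-9) = 1 + (9/4 - 3/4*(-9)) = 1 + (9/4 + 27/4) = 1 + 9 = 10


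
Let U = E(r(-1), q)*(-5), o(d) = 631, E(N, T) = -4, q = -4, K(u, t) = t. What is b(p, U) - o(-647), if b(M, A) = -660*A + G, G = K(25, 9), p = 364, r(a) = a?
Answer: -13822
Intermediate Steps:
G = 9
U = 20 (U = -4*(-5) = 20)
b(M, A) = 9 - 660*A (b(M, A) = -660*A + 9 = 9 - 660*A)
b(p, U) - o(-647) = (9 - 660*20) - 1*631 = (9 - 13200) - 631 = -13191 - 631 = -13822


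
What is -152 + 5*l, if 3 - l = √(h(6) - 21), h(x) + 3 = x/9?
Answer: -137 - 5*I*√210/3 ≈ -137.0 - 24.152*I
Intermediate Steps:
h(x) = -3 + x/9
l = 3 - I*√210/3 (l = 3 - √((-3 + (⅑)*6) - 21) = 3 - √((-3 + ⅔) - 21) = 3 - √(-7/3 - 21) = 3 - √(-70/3) = 3 - I*√210/3 ≈ 3.0 - 4.8305*I)
-152 + 5*l = -152 + 5*(3 - I*√210/3) = -152 + (15 - 5*I*√210/3) = -137 - 5*I*√210/3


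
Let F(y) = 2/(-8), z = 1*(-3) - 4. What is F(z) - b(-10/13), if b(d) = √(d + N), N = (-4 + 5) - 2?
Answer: -¼ - I*√299/13 ≈ -0.25 - 1.3301*I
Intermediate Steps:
z = -7 (z = -3 - 4 = -7)
N = -1 (N = 1 - 2 = -1)
b(d) = √(-1 + d) (b(d) = √(d - 1) = √(-1 + d))
F(y) = -¼ (F(y) = 2*(-⅛) = -¼)
F(z) - b(-10/13) = -¼ - √(-1 - 10/13) = -¼ - √(-23/13) = -¼ - I*√299/13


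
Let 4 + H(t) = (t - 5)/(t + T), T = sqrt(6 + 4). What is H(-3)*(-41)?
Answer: 1148 + 328*sqrt(10) ≈ 2185.2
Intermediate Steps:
T = sqrt(10) ≈ 3.1623
H(t) = -4 + (-5 + t)/(t + sqrt(10)) (H(t) = -4 + (t - 5)/(t + sqrt(10)) = -4 + (-5 + t)/(t + sqrt(10)))
H(-3)*(-41) = ((-5 - 4*sqrt(10) - 3*(-3))/(-3 + sqrt(10)))*(-41) = ((-5 - 4*sqrt(10) + 9)/(-3 + sqrt(10)))*(-41) = ((4 - 4*sqrt(10))/(-3 + sqrt(10)))*(-41) = -41*(4 - 4*sqrt(10))/(-3 + sqrt(10))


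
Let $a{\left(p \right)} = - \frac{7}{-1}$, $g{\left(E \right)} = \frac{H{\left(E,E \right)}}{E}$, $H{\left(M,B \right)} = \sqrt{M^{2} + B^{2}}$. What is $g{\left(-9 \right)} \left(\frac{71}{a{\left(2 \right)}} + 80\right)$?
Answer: $- \frac{631 \sqrt{2}}{7} \approx -127.48$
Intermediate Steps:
$H{\left(M,B \right)} = \sqrt{B^{2} + M^{2}}$
$g{\left(E \right)} = \frac{\sqrt{2} \sqrt{E^{2}}}{E}$ ($g{\left(E \right)} = \frac{\sqrt{E^{2} + E^{2}}}{E} = \frac{\sqrt{2 E^{2}}}{E} = \frac{\sqrt{2} \sqrt{E^{2}}}{E}$)
$a{\left(p \right)} = 7$ ($a{\left(p \right)} = \left(-7\right) \left(-1\right) = 7$)
$g{\left(-9 \right)} \left(\frac{71}{a{\left(2 \right)}} + 80\right) = \frac{\sqrt{2} \sqrt{\left(-9\right)^{2}}}{-9} \left(\frac{71}{7} + 80\right) = \sqrt{2} \left(- \frac{1}{9}\right) \sqrt{81} \left(71 \cdot \frac{1}{7} + 80\right) = \sqrt{2} \left(- \frac{1}{9}\right) 9 \left(\frac{71}{7} + 80\right) = - \sqrt{2} \cdot \frac{631}{7} = - \frac{631 \sqrt{2}}{7}$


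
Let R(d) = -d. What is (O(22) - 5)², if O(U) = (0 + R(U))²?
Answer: 229441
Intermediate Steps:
O(U) = U² (O(U) = (0 - U)² = (-U)² = U²)
(O(22) - 5)² = (22² - 5)² = (484 - 5)² = 479² = 229441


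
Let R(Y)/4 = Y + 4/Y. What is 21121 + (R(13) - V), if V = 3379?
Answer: 231338/13 ≈ 17795.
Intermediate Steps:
R(Y) = 4*Y + 16/Y (R(Y) = 4*(Y + 4/Y) = 4*Y + 16/Y)
21121 + (R(13) - V) = 21121 + ((4*13 + 16/13) - 1*3379) = 21121 + ((52 + 16*(1/13)) - 3379) = 21121 + ((52 + 16/13) - 3379) = 21121 + (692/13 - 3379) = 21121 - 43235/13 = 231338/13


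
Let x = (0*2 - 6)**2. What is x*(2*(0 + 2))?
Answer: 144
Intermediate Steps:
x = 36 (x = (0 - 6)**2 = (-6)**2 = 36)
x*(2*(0 + 2)) = 36*(2*(0 + 2)) = 36*(2*2) = 36*4 = 144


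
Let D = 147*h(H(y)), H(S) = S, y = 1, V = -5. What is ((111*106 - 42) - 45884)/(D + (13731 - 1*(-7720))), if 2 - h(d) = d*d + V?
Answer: -34160/22333 ≈ -1.5296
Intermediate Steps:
h(d) = 7 - d**2 (h(d) = 2 - (d*d - 5) = 2 - (d**2 - 5) = 2 - (-5 + d**2) = 2 + (5 - d**2) = 7 - d**2)
D = 882 (D = 147*(7 - 1*1**2) = 147*(7 - 1*1) = 147*(7 - 1) = 147*6 = 882)
((111*106 - 42) - 45884)/(D + (13731 - 1*(-7720))) = ((111*106 - 42) - 45884)/(882 + (13731 - 1*(-7720))) = ((11766 - 42) - 45884)/(882 + (13731 + 7720)) = (11724 - 45884)/(882 + 21451) = -34160/22333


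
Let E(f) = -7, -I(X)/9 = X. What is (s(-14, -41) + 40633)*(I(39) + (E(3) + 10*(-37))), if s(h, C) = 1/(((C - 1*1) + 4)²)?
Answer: -10678677646/361 ≈ -2.9581e+7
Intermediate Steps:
I(X) = -9*X
s(h, C) = (3 + C)⁻² (s(h, C) = 1/(((C - 1) + 4)²) = 1/(((-1 + C) + 4)²) = 1/((3 + C)²) = (3 + C)⁻²)
(s(-14, -41) + 40633)*(I(39) + (E(3) + 10*(-37))) = ((3 - 41)⁻² + 40633)*(-9*39 + (-7 + 10*(-37))) = ((-38)⁻² + 40633)*(-351 + (-7 - 370)) = (1/1444 + 40633)*(-351 - 377) = (58674053/1444)*(-728) = -10678677646/361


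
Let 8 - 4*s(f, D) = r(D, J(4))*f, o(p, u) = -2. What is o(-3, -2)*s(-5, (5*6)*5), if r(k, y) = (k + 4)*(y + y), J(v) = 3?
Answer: -2314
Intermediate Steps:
r(k, y) = 2*y*(4 + k) (r(k, y) = (4 + k)*(2*y) = 2*y*(4 + k))
s(f, D) = 2 - f*(24 + 6*D)/4 (s(f, D) = 2 - 2*3*(4 + D)*f/4 = 2 - (24 + 6*D)*f/4 = 2 - f*(24 + 6*D)/4)
o(-3, -2)*s(-5, (5*6)*5) = -2*(2 - 3/2*(-5)*(4 + (5*6)*5)) = -2*(2 - 3/2*(-5)*(4 + 30*5)) = -2*(2 - 3/2*(-5)*(4 + 150)) = -2*(2 - 3/2*(-5)*154) = -2*(2 + 1155) = -2*1157 = -2314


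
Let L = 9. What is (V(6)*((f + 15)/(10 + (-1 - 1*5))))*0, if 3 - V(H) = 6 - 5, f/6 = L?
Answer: 0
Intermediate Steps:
f = 54 (f = 6*9 = 54)
V(H) = 2 (V(H) = 3 - (6 - 5) = 3 - 1*1 = 3 - 1 = 2)
(V(6)*((f + 15)/(10 + (-1 - 1*5))))*0 = (2*((54 + 15)/(10 + (-1 - 1*5))))*0 = (2*(69/(10 + (-1 - 5))))*0 = (2*(69/(10 - 6)))*0 = (2*(69/4))*0 = (69/2)*0 = 0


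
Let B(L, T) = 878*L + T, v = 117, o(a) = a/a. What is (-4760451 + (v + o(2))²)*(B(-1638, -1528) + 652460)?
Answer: 3736617943264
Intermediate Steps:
o(a) = 1
B(L, T) = T + 878*L
(-4760451 + (v + o(2))²)*(B(-1638, -1528) + 652460) = (-4760451 + (117 + 1)²)*((-1528 + 878*(-1638)) + 652460) = (-4760451 + 118²)*((-1528 - 1438164) + 652460) = (-4760451 + 13924)*(-1439692 + 652460) = -4746527*(-787232) = 3736617943264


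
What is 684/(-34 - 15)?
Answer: -684/49 ≈ -13.959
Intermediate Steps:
684/(-34 - 15) = 684/(-49) = 684*(-1/49) = -684/49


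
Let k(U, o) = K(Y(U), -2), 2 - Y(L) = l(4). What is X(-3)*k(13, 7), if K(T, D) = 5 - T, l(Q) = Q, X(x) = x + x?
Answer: -42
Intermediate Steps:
X(x) = 2*x
Y(L) = -2 (Y(L) = 2 - 1*4 = 2 - 4 = -2)
k(U, o) = 7 (k(U, o) = 5 - 1*(-2) = 5 + 2 = 7)
X(-3)*k(13, 7) = (2*(-3))*7 = -6*7 = -42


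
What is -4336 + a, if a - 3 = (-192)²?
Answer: 32531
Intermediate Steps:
a = 36867 (a = 3 + (-192)² = 3 + 36864 = 36867)
-4336 + a = -4336 + 36867 = 32531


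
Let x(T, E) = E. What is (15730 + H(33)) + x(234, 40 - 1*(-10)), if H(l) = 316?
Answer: 16096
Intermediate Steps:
(15730 + H(33)) + x(234, 40 - 1*(-10)) = (15730 + 316) + (40 - 1*(-10)) = 16046 + (40 + 10) = 16046 + 50 = 16096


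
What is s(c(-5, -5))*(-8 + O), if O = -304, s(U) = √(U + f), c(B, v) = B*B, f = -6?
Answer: -312*√19 ≈ -1360.0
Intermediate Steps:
c(B, v) = B²
s(U) = √(-6 + U) (s(U) = √(U - 6) = √(-6 + U))
s(c(-5, -5))*(-8 + O) = √(-6 + (-5)²)*(-8 - 304) = √(-6 + 25)*(-312) = √19*(-312) = -312*√19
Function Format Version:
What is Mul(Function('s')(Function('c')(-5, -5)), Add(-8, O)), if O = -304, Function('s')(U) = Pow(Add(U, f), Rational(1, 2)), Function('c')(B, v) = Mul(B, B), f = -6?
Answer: Mul(-312, Pow(19, Rational(1, 2))) ≈ -1360.0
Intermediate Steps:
Function('c')(B, v) = Pow(B, 2)
Function('s')(U) = Pow(Add(-6, U), Rational(1, 2)) (Function('s')(U) = Pow(Add(U, -6), Rational(1, 2)) = Pow(Add(-6, U), Rational(1, 2)))
Mul(Function('s')(Function('c')(-5, -5)), Add(-8, O)) = Mul(Pow(Add(-6, Pow(-5, 2)), Rational(1, 2)), Add(-8, -304)) = Mul(Pow(Add(-6, 25), Rational(1, 2)), -312) = Mul(Pow(19, Rational(1, 2)), -312) = Mul(-312, Pow(19, Rational(1, 2)))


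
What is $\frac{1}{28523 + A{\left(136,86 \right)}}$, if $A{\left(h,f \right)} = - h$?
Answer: $\frac{1}{28387} \approx 3.5227 \cdot 10^{-5}$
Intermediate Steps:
$\frac{1}{28523 + A{\left(136,86 \right)}} = \frac{1}{28523 - 136} = \frac{1}{28387}$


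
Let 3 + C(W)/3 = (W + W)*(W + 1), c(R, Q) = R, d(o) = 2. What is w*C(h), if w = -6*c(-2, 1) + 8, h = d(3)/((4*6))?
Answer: -1015/6 ≈ -169.17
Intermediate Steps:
h = 1/12 (h = 2/((4*6)) = 2/24 = 2*(1/24) = 1/12 ≈ 0.083333)
w = 20 (w = -6*(-2) + 8 = 12 + 8 = 20)
C(W) = -9 + 6*W*(1 + W) (C(W) = -9 + 3*((W + W)*(W + 1)) = -9 + 3*((2*W)*(1 + W)) = -9 + 3*(2*W*(1 + W)) = -9 + 6*W*(1 + W))
w*C(h) = 20*(-9 + 6*(1/12) + 6*(1/12)²) = 20*(-9 + ½ + 6*(1/144)) = 20*(-9 + ½ + 1/24) = 20*(-203/24) = -1015/6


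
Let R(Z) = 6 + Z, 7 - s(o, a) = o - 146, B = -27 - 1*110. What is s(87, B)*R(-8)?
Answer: -132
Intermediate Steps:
B = -137 (B = -27 - 110 = -137)
s(o, a) = 153 - o (s(o, a) = 7 - (o - 146) = 7 - (-146 + o) = 7 + (146 - o) = 153 - o)
s(87, B)*R(-8) = (153 - 1*87)*(6 - 8) = (153 - 87)*(-2) = 66*(-2) = -132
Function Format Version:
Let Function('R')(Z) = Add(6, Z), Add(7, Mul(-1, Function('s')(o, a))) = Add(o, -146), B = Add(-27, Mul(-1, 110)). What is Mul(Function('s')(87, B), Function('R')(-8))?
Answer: -132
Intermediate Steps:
B = -137 (B = Add(-27, -110) = -137)
Function('s')(o, a) = Add(153, Mul(-1, o)) (Function('s')(o, a) = Add(7, Mul(-1, Add(o, -146))) = Add(7, Mul(-1, Add(-146, o))) = Add(7, Add(146, Mul(-1, o))) = Add(153, Mul(-1, o)))
Mul(Function('s')(87, B), Function('R')(-8)) = Mul(Add(153, Mul(-1, 87)), Add(6, -8)) = Mul(Add(153, -87), -2) = Mul(66, -2) = -132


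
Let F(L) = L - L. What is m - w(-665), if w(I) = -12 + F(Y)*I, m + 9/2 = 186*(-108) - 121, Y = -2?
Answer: -40403/2 ≈ -20202.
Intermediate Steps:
F(L) = 0
m = -40427/2 (m = -9/2 + (186*(-108) - 121) = -9/2 + (-20088 - 121) = -9/2 - 20209 = -40427/2 ≈ -20214.)
w(I) = -12 (w(I) = -12 + 0*I = -12 + 0 = -12)
m - w(-665) = -40427/2 - 1*(-12) = -40427/2 + 12 = -40403/2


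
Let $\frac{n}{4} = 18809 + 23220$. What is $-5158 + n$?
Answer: $162958$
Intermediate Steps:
$n = 168116$ ($n = 4 \left(18809 + 23220\right) = 4 \cdot 42029 = 168116$)
$-5158 + n = -5158 + 168116 = 162958$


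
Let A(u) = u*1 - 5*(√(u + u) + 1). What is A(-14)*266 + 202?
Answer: -4852 - 2660*I*√7 ≈ -4852.0 - 7037.7*I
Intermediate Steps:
A(u) = -5 + u - 5*√2*√u (A(u) = u - 5*(√(2*u) + 1) = u - 5*(√2*√u + 1) = u - 5*(1 + √2*√u) = u + (-5 - 5*√2*√u) = -5 + u - 5*√2*√u)
A(-14)*266 + 202 = (-5 - 14 - 5*√2*√(-14))*266 + 202 = (-5 - 14 - 5*√2*I*√14)*266 + 202 = (-5 - 14 - 10*I*√7)*266 + 202 = (-19 - 10*I*√7)*266 + 202 = (-5054 - 2660*I*√7) + 202 = -4852 - 2660*I*√7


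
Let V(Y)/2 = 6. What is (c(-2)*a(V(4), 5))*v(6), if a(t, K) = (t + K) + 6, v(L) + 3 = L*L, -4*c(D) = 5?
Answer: -3795/4 ≈ -948.75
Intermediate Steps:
V(Y) = 12 (V(Y) = 2*6 = 12)
c(D) = -5/4 (c(D) = -¼*5 = -5/4)
v(L) = -3 + L² (v(L) = -3 + L*L = -3 + L²)
a(t, K) = 6 + K + t (a(t, K) = (K + t) + 6 = 6 + K + t)
(c(-2)*a(V(4), 5))*v(6) = (-5*(6 + 5 + 12)/4)*(-3 + 6²) = (-5/4*23)*(-3 + 36) = -115/4*33 = -3795/4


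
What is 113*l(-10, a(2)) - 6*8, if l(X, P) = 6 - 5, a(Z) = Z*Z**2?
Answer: 65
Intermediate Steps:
a(Z) = Z**3
l(X, P) = 1
113*l(-10, a(2)) - 6*8 = 113*1 - 6*8 = 113 - 48 = 65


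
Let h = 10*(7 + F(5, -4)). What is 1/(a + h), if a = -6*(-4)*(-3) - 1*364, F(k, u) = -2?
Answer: -1/386 ≈ -0.0025907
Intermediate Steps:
a = -436 (a = 24*(-3) - 364 = -72 - 364 = -436)
h = 50 (h = 10*(7 - 2) = 10*5 = 50)
1/(a + h) = 1/(-436 + 50) = 1/(-386) = -1/386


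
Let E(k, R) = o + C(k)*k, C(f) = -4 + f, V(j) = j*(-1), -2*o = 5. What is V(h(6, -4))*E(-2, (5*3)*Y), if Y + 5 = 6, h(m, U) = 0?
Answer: 0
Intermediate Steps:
o = -5/2 (o = -1/2*5 = -5/2 ≈ -2.5000)
Y = 1 (Y = -5 + 6 = 1)
V(j) = -j
E(k, R) = -5/2 + k*(-4 + k) (E(k, R) = -5/2 + (-4 + k)*k = -5/2 + k*(-4 + k))
V(h(6, -4))*E(-2, (5*3)*Y) = (-1*0)*(-5/2 - 2*(-4 - 2)) = 0*(-5/2 - 2*(-6)) = 0*(-5/2 + 12) = 0*(19/2) = 0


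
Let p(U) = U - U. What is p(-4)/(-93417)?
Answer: 0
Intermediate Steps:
p(U) = 0
p(-4)/(-93417) = 0/(-93417) = 0*(-1/93417) = 0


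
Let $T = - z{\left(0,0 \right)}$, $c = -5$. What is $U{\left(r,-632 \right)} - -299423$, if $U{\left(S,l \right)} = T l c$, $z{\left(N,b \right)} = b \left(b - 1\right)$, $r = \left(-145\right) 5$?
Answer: $299423$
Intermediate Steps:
$r = -725$
$z{\left(N,b \right)} = b \left(-1 + b\right)$
$T = 0$ ($T = - 0 \left(-1 + 0\right) = - 0 \left(-1\right) = \left(-1\right) 0 = 0$)
$U{\left(S,l \right)} = 0$ ($U{\left(S,l \right)} = 0 l \left(-5\right) = 0 \left(-5\right) = 0$)
$U{\left(r,-632 \right)} - -299423 = 0 - -299423 = 0 + 299423 = 299423$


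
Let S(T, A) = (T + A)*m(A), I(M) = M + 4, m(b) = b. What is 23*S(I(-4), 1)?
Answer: 23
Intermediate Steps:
I(M) = 4 + M
S(T, A) = A*(A + T) (S(T, A) = (T + A)*A = (A + T)*A = A*(A + T))
23*S(I(-4), 1) = 23*(1*(1 + (4 - 4))) = 23*(1*(1 + 0)) = 23*(1*1) = 23*1 = 23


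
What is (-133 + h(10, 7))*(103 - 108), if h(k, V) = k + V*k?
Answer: 265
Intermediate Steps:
(-133 + h(10, 7))*(103 - 108) = (-133 + 10*(1 + 7))*(103 - 108) = (-133 + 10*8)*(-5) = (-133 + 80)*(-5) = -53*(-5) = 265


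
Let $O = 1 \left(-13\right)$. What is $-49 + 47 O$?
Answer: $-660$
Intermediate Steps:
$O = -13$
$-49 + 47 O = -49 + 47 \left(-13\right) = -49 - 611 = -660$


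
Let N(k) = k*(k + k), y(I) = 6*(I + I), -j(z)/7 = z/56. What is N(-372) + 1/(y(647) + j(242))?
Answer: 8561818084/30935 ≈ 2.7677e+5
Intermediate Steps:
j(z) = -z/8 (j(z) = -7*z/56 = -z/8)
y(I) = 12*I (y(I) = 6*(2*I) = 12*I)
N(k) = 2*k² (N(k) = k*(2*k) = 2*k²)
N(-372) + 1/(y(647) + j(242)) = 2*(-372)² + 1/(12*647 - ⅛*242) = 2*138384 + 1/(7764 - 121/4) = 276768 + 1/(30935/4) = 276768 + 4/30935 = 8561818084/30935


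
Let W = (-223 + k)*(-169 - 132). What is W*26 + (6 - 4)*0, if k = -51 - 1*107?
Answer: 2981706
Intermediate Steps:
k = -158 (k = -51 - 107 = -158)
W = 114681 (W = (-223 - 158)*(-169 - 132) = -381*(-301) = 114681)
W*26 + (6 - 4)*0 = 114681*26 + (6 - 4)*0 = 2981706 + 2*0 = 2981706 + 0 = 2981706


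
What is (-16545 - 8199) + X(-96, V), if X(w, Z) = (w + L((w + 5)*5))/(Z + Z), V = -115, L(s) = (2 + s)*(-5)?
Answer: -5693289/230 ≈ -24753.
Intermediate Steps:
L(s) = -10 - 5*s
X(w, Z) = (-135 - 24*w)/(2*Z) (X(w, Z) = (w + (-10 - 5*(w + 5)*5))/(Z + Z) = (w + (-10 - 5*(5 + w)*5))/((2*Z)) = (w + (-10 - 5*(25 + 5*w)))*(1/(2*Z)) = (w + (-10 + (-125 - 25*w)))*(1/(2*Z)) = (w + (-135 - 25*w))*(1/(2*Z)) = (-135 - 24*w)*(1/(2*Z)) = (-135 - 24*w)/(2*Z))
(-16545 - 8199) + X(-96, V) = (-16545 - 8199) + (3/2)*(-45 - 8*(-96))/(-115) = -24744 + (3/2)*(-1/115)*(-45 + 768) = -24744 + (3/2)*(-1/115)*723 = -24744 - 2169/230 = -5693289/230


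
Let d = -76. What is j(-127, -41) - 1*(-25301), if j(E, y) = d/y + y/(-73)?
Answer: 75733122/2993 ≈ 25303.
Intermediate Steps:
j(E, y) = -76/y - y/73 (j(E, y) = -76/y + y/(-73) = -76/y + y*(-1/73) = -76/y - y/73)
j(-127, -41) - 1*(-25301) = (-76/(-41) - 1/73*(-41)) - 1*(-25301) = (-76*(-1/41) + 41/73) + 25301 = (76/41 + 41/73) + 25301 = 7229/2993 + 25301 = 75733122/2993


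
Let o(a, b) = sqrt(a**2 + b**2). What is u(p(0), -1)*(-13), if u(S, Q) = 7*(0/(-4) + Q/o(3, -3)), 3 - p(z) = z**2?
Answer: 91*sqrt(2)/6 ≈ 21.449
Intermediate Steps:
p(z) = 3 - z**2
u(S, Q) = 7*Q*sqrt(2)/6 (u(S, Q) = 7*(0/(-4) + Q/(sqrt(3**2 + (-3)**2))) = 7*(0*(-1/4) + Q/(sqrt(9 + 9))) = 7*(0 + Q/(sqrt(18))) = 7*(0 + Q/((3*sqrt(2)))) = 7*(0 + Q*(sqrt(2)/6)) = 7*(0 + Q*sqrt(2)/6) = 7*(Q*sqrt(2)/6) = 7*Q*sqrt(2)/6)
u(p(0), -1)*(-13) = ((7/6)*(-1)*sqrt(2))*(-13) = -7*sqrt(2)/6*(-13) = 91*sqrt(2)/6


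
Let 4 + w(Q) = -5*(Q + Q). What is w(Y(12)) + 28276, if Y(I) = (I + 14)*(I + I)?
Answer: 22032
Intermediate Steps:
Y(I) = 2*I*(14 + I) (Y(I) = (14 + I)*(2*I) = 2*I*(14 + I))
w(Q) = -4 - 10*Q (w(Q) = -4 - 5*(Q + Q) = -4 - 10*Q)
w(Y(12)) + 28276 = (-4 - 20*12*(14 + 12)) + 28276 = (-4 - 20*12*26) + 28276 = (-4 - 10*624) + 28276 = (-4 - 6240) + 28276 = -6244 + 28276 = 22032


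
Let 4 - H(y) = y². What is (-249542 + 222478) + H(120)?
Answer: -41460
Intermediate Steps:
H(y) = 4 - y²
(-249542 + 222478) + H(120) = (-249542 + 222478) + (4 - 1*120²) = -27064 + (4 - 1*14400) = -27064 + (4 - 14400) = -27064 - 14396 = -41460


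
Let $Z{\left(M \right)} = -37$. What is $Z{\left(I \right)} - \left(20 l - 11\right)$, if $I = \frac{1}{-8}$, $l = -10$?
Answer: $174$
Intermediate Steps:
$I = - \frac{1}{8} \approx -0.125$
$Z{\left(I \right)} - \left(20 l - 11\right) = -37 - \left(20 \left(-10\right) - 11\right) = -37 - \left(-200 - 11\right) = -37 - -211 = -37 + 211 = 174$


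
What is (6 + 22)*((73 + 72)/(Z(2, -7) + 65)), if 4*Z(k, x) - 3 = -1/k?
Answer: 928/15 ≈ 61.867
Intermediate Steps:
Z(k, x) = ¾ - 1/(4*k) (Z(k, x) = ¾ + (-1/k)/4 = ¾ - 1/(4*k))
(6 + 22)*((73 + 72)/(Z(2, -7) + 65)) = (6 + 22)*((73 + 72)/((¼)*(-1 + 3*2)/2 + 65)) = 28*(145/((¼)*(½)*(-1 + 6) + 65)) = 28*(145/((¼)*(½)*5 + 65)) = 28*(145/(5/8 + 65)) = 28*(145/(525/8)) = 28*(145*(8/525)) = 28*(232/105) = 928/15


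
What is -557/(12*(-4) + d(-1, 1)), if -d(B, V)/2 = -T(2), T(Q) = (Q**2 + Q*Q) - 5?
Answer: 557/42 ≈ 13.262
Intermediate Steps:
T(Q) = -5 + 2*Q**2 (T(Q) = (Q**2 + Q**2) - 5 = 2*Q**2 - 5 = -5 + 2*Q**2)
d(B, V) = 6 (d(B, V) = -(-2)*(-5 + 2*2**2) = -(-2)*(-5 + 2*4) = -(-2)*(-5 + 8) = -(-2)*3 = -2*(-3) = 6)
-557/(12*(-4) + d(-1, 1)) = -557/(12*(-4) + 6) = -557/(-48 + 6) = -557/(-42) = -557*(-1/42) = 557/42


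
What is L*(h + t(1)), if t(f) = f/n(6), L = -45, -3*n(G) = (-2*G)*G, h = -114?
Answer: 41025/8 ≈ 5128.1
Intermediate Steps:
n(G) = 2*G²/3 (n(G) = -(-2*G)*G/3 = -(-2)*G²/3 = 2*G²/3)
t(f) = f/24 (t(f) = f/(((⅔)*6²)) = f/(((⅔)*36)) = f/24)
L*(h + t(1)) = -45*(-114 + (1/24)*1) = -45*(-114 + 1/24) = -45*(-2735/24) = 41025/8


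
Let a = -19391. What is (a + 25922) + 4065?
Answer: 10596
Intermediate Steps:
(a + 25922) + 4065 = (-19391 + 25922) + 4065 = 6531 + 4065 = 10596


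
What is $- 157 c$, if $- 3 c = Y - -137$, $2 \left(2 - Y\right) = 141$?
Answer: $\frac{21509}{6} \approx 3584.8$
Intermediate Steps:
$Y = - \frac{137}{2}$ ($Y = 2 - \frac{141}{2} = - \frac{137}{2} \approx -68.5$)
$c = - \frac{137}{6}$ ($c = - \frac{- \frac{137}{2} - -137}{3} = - \frac{- \frac{137}{2} + 137}{3} = \left(- \frac{1}{3}\right) \frac{137}{2} = - \frac{137}{6} \approx -22.833$)
$- 157 c = \left(-157\right) \left(- \frac{137}{6}\right) = \frac{21509}{6}$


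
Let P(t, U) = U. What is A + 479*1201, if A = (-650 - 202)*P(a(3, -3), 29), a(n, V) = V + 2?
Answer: 550571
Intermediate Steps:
a(n, V) = 2 + V
A = -24708 (A = (-650 - 202)*29 = -852*29 = -24708)
A + 479*1201 = -24708 + 479*1201 = -24708 + 575279 = 550571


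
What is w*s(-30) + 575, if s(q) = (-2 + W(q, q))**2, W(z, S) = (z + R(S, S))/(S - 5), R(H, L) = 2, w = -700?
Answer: -433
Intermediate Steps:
W(z, S) = (2 + z)/(-5 + S) (W(z, S) = (z + 2)/(S - 5) = (2 + z)/(-5 + S))
s(q) = (-2 + (2 + q)/(-5 + q))**2
w*s(-30) + 575 = -700*(-12 - 30)**2/(-5 - 30)**2 + 575 = -700*(-42)**2/(-35)**2 + 575 = -1234800/1225 + 575 = -700*36/25 + 575 = -1008 + 575 = -433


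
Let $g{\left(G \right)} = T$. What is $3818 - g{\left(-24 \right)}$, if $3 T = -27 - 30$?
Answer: $3837$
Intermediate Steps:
$T = -19$ ($T = \frac{-27 - 30}{3} = \frac{1}{3} \left(-57\right) = -19$)
$g{\left(G \right)} = -19$
$3818 - g{\left(-24 \right)} = 3818 - -19 = 3818 + 19 = 3837$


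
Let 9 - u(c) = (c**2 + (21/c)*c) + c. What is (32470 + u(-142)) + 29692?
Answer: 42128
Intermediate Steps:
u(c) = -12 - c - c**2 (u(c) = 9 - ((c**2 + (21/c)*c) + c) = 9 - ((c**2 + 21) + c) = 9 - ((21 + c**2) + c) = 9 - (21 + c + c**2) = 9 + (-21 - c - c**2) = -12 - c - c**2)
(32470 + u(-142)) + 29692 = (32470 + (-12 - 1*(-142) - 1*(-142)**2)) + 29692 = (32470 + (-12 + 142 - 1*20164)) + 29692 = (32470 + (-12 + 142 - 20164)) + 29692 = (32470 - 20034) + 29692 = 12436 + 29692 = 42128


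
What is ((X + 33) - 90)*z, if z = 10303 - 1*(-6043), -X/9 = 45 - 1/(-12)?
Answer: -15128223/2 ≈ -7.5641e+6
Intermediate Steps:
X = -1623/4 (X = -9*(45 - 1/(-12)) = -9*(45 - 1*(-1/12)) = -9*(45 + 1/12) = -9*541/12 = -1623/4 ≈ -405.75)
z = 16346 (z = 10303 + 6043 = 16346)
((X + 33) - 90)*z = ((-1623/4 + 33) - 90)*16346 = (-1491/4 - 90)*16346 = -1851/4*16346 = -15128223/2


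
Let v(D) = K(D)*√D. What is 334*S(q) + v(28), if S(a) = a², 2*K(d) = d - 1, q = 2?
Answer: 1336 + 27*√7 ≈ 1407.4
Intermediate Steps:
K(d) = -½ + d/2 (K(d) = (d - 1)/2 = (-1 + d)/2 = -½ + d/2)
v(D) = √D*(-½ + D/2) (v(D) = (-½ + D/2)*√D = √D*(-½ + D/2))
334*S(q) + v(28) = 334*2² + √28*(-1 + 28)/2 = 334*4 + (½)*(2*√7)*27 = 1336 + 27*√7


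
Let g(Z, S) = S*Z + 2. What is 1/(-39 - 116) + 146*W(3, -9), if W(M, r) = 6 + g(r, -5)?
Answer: 1199389/155 ≈ 7738.0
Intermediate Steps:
g(Z, S) = 2 + S*Z
W(M, r) = 8 - 5*r (W(M, r) = 6 + (2 - 5*r) = 8 - 5*r)
1/(-39 - 116) + 146*W(3, -9) = 1/(-39 - 116) + 146*(8 - 5*(-9)) = 1/(-155) + 146*(8 + 45) = -1/155 + 146*53 = -1/155 + 7738 = 1199389/155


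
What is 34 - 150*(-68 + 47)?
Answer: 3184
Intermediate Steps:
34 - 150*(-68 + 47) = 34 - 150*(-21) = 34 + 3150 = 3184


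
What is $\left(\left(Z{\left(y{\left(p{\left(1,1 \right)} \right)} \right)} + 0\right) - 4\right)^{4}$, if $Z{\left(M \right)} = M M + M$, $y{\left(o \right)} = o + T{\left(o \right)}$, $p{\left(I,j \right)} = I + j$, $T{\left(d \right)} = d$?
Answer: $65536$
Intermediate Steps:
$y{\left(o \right)} = 2 o$ ($y{\left(o \right)} = o + o = 2 o$)
$Z{\left(M \right)} = M + M^{2}$ ($Z{\left(M \right)} = M^{2} + M = M + M^{2}$)
$\left(\left(Z{\left(y{\left(p{\left(1,1 \right)} \right)} \right)} + 0\right) - 4\right)^{4} = \left(\left(2 \left(1 + 1\right) \left(1 + 2 \left(1 + 1\right)\right) + 0\right) - 4\right)^{4} = \left(\left(2 \cdot 2 \left(1 + 2 \cdot 2\right) + 0\right) - 4\right)^{4} = \left(\left(4 \left(1 + 4\right) + 0\right) - 4\right)^{4} = \left(\left(4 \cdot 5 + 0\right) - 4\right)^{4} = \left(\left(20 + 0\right) - 4\right)^{4} = \left(20 - 4\right)^{4} = 16^{4} = 65536$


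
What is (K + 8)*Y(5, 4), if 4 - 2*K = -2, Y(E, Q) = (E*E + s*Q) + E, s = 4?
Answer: 506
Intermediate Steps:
Y(E, Q) = E + E² + 4*Q (Y(E, Q) = (E*E + 4*Q) + E = (E² + 4*Q) + E = E + E² + 4*Q)
K = 3 (K = 2 - ½*(-2) = 2 + 1 = 3)
(K + 8)*Y(5, 4) = (3 + 8)*(5 + 5² + 4*4) = 11*(5 + 25 + 16) = 11*46 = 506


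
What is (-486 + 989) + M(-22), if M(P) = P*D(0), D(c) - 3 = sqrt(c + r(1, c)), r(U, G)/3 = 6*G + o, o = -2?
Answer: 437 - 22*I*sqrt(6) ≈ 437.0 - 53.889*I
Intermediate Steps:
r(U, G) = -6 + 18*G (r(U, G) = 3*(6*G - 2) = 3*(-2 + 6*G) = -6 + 18*G)
D(c) = 3 + sqrt(-6 + 19*c) (D(c) = 3 + sqrt(c + (-6 + 18*c)) = 3 + sqrt(-6 + 19*c))
M(P) = P*(3 + I*sqrt(6)) (M(P) = P*(3 + sqrt(-6 + 19*0)) = P*(3 + sqrt(-6 + 0)) = P*(3 + sqrt(-6)) = P*(3 + I*sqrt(6)))
(-486 + 989) + M(-22) = (-486 + 989) - 22*(3 + I*sqrt(6)) = 503 + (-66 - 22*I*sqrt(6)) = 437 - 22*I*sqrt(6)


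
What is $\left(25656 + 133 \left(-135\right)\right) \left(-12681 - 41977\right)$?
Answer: $-420921258$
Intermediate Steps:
$\left(25656 + 133 \left(-135\right)\right) \left(-12681 - 41977\right) = \left(25656 - 17955\right) \left(-54658\right) = 7701 \left(-54658\right) = -420921258$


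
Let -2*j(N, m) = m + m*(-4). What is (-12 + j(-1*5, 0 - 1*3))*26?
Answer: -429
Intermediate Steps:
j(N, m) = 3*m/2 (j(N, m) = -(m + m*(-4))/2 = -(m - 4*m)/2 = -(-3)*m/2 = 3*m/2)
(-12 + j(-1*5, 0 - 1*3))*26 = (-12 + 3*(0 - 1*3)/2)*26 = (-12 + 3*(0 - 3)/2)*26 = (-12 + (3/2)*(-3))*26 = (-12 - 9/2)*26 = -33/2*26 = -429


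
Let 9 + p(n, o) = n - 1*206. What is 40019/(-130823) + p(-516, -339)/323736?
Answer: -1864460371/6050302104 ≈ -0.30816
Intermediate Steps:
p(n, o) = -215 + n (p(n, o) = -9 + (n - 1*206) = -9 + (n - 206) = -9 + (-206 + n) = -215 + n)
40019/(-130823) + p(-516, -339)/323736 = 40019/(-130823) + (-215 - 516)/323736 = 40019*(-1/130823) - 731*1/323736 = -5717/18689 - 731/323736 = -1864460371/6050302104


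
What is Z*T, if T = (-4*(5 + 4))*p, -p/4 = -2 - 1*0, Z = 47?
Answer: -13536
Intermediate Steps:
p = 8 (p = -4*(-2 - 1*0) = -4*(-2 + 0) = -4*(-2) = 8)
T = -288 (T = -4*(5 + 4)*8 = -4*9*8 = -36*8 = -288)
Z*T = 47*(-288) = -13536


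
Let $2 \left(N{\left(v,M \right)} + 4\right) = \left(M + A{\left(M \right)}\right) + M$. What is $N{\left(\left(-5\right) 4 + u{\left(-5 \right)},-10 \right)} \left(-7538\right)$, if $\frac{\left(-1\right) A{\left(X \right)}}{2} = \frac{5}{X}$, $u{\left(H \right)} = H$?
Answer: $101763$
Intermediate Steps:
$A{\left(X \right)} = - \frac{10}{X}$ ($A{\left(X \right)} = - 2 \frac{5}{X} = - \frac{10}{X}$)
$N{\left(v,M \right)} = -4 + M - \frac{5}{M}$ ($N{\left(v,M \right)} = -4 + \frac{\left(M - \frac{10}{M}\right) + M}{2} = -4 + \frac{- \frac{10}{M} + 2 M}{2} = -4 + \left(M - \frac{5}{M}\right) = -4 + M - \frac{5}{M}$)
$N{\left(\left(-5\right) 4 + u{\left(-5 \right)},-10 \right)} \left(-7538\right) = \left(-4 - 10 - \frac{5}{-10}\right) \left(-7538\right) = \left(-4 - 10 - - \frac{1}{2}\right) \left(-7538\right) = \left(-4 - 10 + \frac{1}{2}\right) \left(-7538\right) = \left(- \frac{27}{2}\right) \left(-7538\right) = 101763$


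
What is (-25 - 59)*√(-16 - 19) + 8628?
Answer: 8628 - 84*I*√35 ≈ 8628.0 - 496.95*I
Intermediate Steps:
(-25 - 59)*√(-16 - 19) + 8628 = -84*I*√35 + 8628 = 8628 - 84*I*√35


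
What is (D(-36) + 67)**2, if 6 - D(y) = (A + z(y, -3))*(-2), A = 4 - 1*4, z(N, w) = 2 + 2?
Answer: 6561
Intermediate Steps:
z(N, w) = 4
A = 0 (A = 4 - 4 = 0)
D(y) = 14 (D(y) = 6 - (0 + 4)*(-2) = 6 - 4*(-2) = 6 - 1*(-8) = 6 + 8 = 14)
(D(-36) + 67)**2 = (14 + 67)**2 = 81**2 = 6561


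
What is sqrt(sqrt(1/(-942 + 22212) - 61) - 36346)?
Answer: sqrt(-16443399263400 + 21270*I*sqrt(27597165630))/21270 ≈ 0.020484 + 190.65*I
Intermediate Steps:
sqrt(sqrt(1/(-942 + 22212) - 61) - 36346) = sqrt(sqrt(1/21270 - 61) - 36346) = sqrt(sqrt(-1297469/21270) - 36346) = sqrt(I*sqrt(27597165630)/21270 - 36346) = sqrt(-36346 + I*sqrt(27597165630)/21270)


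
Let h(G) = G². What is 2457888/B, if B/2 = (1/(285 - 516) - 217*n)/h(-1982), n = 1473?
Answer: -69699777404796/4614817 ≈ -1.5103e+7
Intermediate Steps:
B = -36918536/226860711 (B = 2*((1/(285 - 516) - 217*1473)/((-1982)²)) = 2*((1/(-231) - 319641)/3928324) = 2*((-1/231 - 319641)*(1/3928324)) = 2*(-73837072/231*1/3928324) = 2*(-18459268/226860711) = -36918536/226860711 ≈ -0.16274)
2457888/B = 2457888/(-36918536/226860711) = 2457888*(-226860711/36918536) = -69699777404796/4614817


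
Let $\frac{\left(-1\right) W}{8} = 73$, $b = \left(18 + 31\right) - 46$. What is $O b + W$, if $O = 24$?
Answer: $-512$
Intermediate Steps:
$b = 3$ ($b = 49 - 46 = 3$)
$W = -584$ ($W = \left(-8\right) 73 = -584$)
$O b + W = 24 \cdot 3 - 584 = 72 - 584 = -512$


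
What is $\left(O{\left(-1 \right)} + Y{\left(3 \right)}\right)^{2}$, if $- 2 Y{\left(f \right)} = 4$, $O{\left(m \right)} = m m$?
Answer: $1$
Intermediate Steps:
$O{\left(m \right)} = m^{2}$
$Y{\left(f \right)} = -2$ ($Y{\left(f \right)} = \left(- \frac{1}{2}\right) 4 = -2$)
$\left(O{\left(-1 \right)} + Y{\left(3 \right)}\right)^{2} = \left(\left(-1\right)^{2} - 2\right)^{2} = \left(1 - 2\right)^{2} = \left(-1\right)^{2} = 1$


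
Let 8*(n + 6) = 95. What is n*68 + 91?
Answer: 981/2 ≈ 490.50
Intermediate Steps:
n = 47/8 (n = -6 + (⅛)*95 = -6 + 95/8 = 47/8 ≈ 5.8750)
n*68 + 91 = (47/8)*68 + 91 = 799/2 + 91 = 981/2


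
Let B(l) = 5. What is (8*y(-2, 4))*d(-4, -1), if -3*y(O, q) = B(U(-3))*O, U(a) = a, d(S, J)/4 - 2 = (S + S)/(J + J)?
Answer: 640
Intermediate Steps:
d(S, J) = 8 + 4*S/J (d(S, J) = 8 + 4*((S + S)/(J + J)) = 8 + 4*((2*S)/((2*J))) = 8 + 4*((2*S)*(1/(2*J))) = 8 + 4*(S/J) = 8 + 4*S/J)
y(O, q) = -5*O/3
(8*y(-2, 4))*d(-4, -1) = (8*(-5/3*(-2)))*(8 + 4*(-4)/(-1)) = (8*(10/3))*(8 + 4*(-4)*(-1)) = 80*(8 + 16)/3 = (80/3)*24 = 640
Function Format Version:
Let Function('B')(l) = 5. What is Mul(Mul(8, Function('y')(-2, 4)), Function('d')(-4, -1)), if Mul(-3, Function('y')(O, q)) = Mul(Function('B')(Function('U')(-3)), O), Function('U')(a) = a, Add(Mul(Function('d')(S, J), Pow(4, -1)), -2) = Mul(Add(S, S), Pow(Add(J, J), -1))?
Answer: 640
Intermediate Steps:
Function('d')(S, J) = Add(8, Mul(4, S, Pow(J, -1))) (Function('d')(S, J) = Add(8, Mul(4, Mul(Add(S, S), Pow(Add(J, J), -1)))) = Add(8, Mul(4, Mul(Mul(2, S), Pow(Mul(2, J), -1)))) = Add(8, Mul(4, Mul(Mul(2, S), Mul(Rational(1, 2), Pow(J, -1))))) = Add(8, Mul(4, Mul(S, Pow(J, -1)))) = Add(8, Mul(4, S, Pow(J, -1))))
Function('y')(O, q) = Mul(Rational(-5, 3), O) (Function('y')(O, q) = Mul(Rational(-1, 3), Mul(5, O)) = Mul(Rational(-5, 3), O))
Mul(Mul(8, Function('y')(-2, 4)), Function('d')(-4, -1)) = Mul(Mul(8, Mul(Rational(-5, 3), -2)), Add(8, Mul(4, -4, Pow(-1, -1)))) = Mul(Mul(8, Rational(10, 3)), Add(8, Mul(4, -4, -1))) = Mul(Rational(80, 3), Add(8, 16)) = Mul(Rational(80, 3), 24) = 640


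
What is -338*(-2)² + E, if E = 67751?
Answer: 66399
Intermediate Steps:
-338*(-2)² + E = -338*(-2)² + 67751 = -338*4 + 67751 = -1352 + 67751 = 66399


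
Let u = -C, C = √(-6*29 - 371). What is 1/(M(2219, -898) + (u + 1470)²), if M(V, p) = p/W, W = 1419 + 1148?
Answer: 2567*I/(7546980*√545 + 5545630387*I) ≈ 4.6242e-7 + 1.4691e-8*I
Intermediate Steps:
W = 2567
M(V, p) = p/2567
C = I*√545 (C = √(-174 - 371) = √(-545) = I*√545 ≈ 23.345*I)
u = -I*√545 ≈ -23.345*I
1/(M(2219, -898) + (u + 1470)²) = 1/((1/2567)*(-898) + (-I*√545 + 1470)²) = 1/(-898/2567 + (1470 - I*√545)²)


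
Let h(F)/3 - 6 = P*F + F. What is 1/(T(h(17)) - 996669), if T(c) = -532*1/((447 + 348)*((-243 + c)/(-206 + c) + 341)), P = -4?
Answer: -92743905/92434975233857 ≈ -1.0033e-6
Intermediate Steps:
h(F) = 18 - 9*F (h(F) = 18 + 3*(-4*F + F) = 18 + 3*(-3*F) = 18 - 9*F)
T(c) = -532/(271095 + 795*(-243 + c)/(-206 + c)) (T(c) = -532*1/(795*((-243 + c)/(-206 + c) + 341)) = -532*1/(795*(341 + (-243 + c)/(-206 + c))) = -532/(271095 + 795*(-243 + c)/(-206 + c)))
1/(T(h(17)) - 996669) = 1/(532*(206 - (18 - 9*17))/(795*(-70489 + 342*(18 - 9*17))) - 996669) = 1/(532*(206 - (18 - 153))/(795*(-70489 + 342*(18 - 153))) - 996669) = 1/(532*(206 - 1*(-135))/(795*(-70489 + 342*(-135))) - 996669) = 1/(532*(206 + 135)/(795*(-70489 - 46170)) - 996669) = 1/((532/795)*341/(-116659) - 996669) = 1/((532/795)*(-1/116659)*341 - 996669) = 1/(-181412/92743905 - 996669) = 1/(-92434975233857/92743905) = -92743905/92434975233857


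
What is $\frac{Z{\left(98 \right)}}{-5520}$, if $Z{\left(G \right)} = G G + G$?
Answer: $- \frac{1617}{920} \approx -1.7576$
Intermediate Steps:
$Z{\left(G \right)} = G + G^{2}$ ($Z{\left(G \right)} = G^{2} + G = G + G^{2}$)
$\frac{Z{\left(98 \right)}}{-5520} = \frac{98 \left(1 + 98\right)}{-5520} = 98 \cdot 99 \left(- \frac{1}{5520}\right) = 9702 \left(- \frac{1}{5520}\right) = - \frac{1617}{920}$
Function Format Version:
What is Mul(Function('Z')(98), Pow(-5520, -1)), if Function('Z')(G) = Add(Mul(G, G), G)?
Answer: Rational(-1617, 920) ≈ -1.7576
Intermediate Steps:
Function('Z')(G) = Add(G, Pow(G, 2)) (Function('Z')(G) = Add(Pow(G, 2), G) = Add(G, Pow(G, 2)))
Mul(Function('Z')(98), Pow(-5520, -1)) = Mul(Mul(98, Add(1, 98)), Pow(-5520, -1)) = Mul(Mul(98, 99), Rational(-1, 5520)) = Mul(9702, Rational(-1, 5520)) = Rational(-1617, 920)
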